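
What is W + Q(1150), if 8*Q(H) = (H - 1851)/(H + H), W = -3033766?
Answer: -55821295101/18400 ≈ -3.0338e+6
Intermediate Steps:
Q(H) = (-1851 + H)/(16*H) (Q(H) = ((H - 1851)/(H + H))/8 = ((-1851 + H)/((2*H)))/8 = ((-1851 + H)*(1/(2*H)))/8 = ((-1851 + H)/(2*H))/8 = (-1851 + H)/(16*H))
W + Q(1150) = -3033766 + (1/16)*(-1851 + 1150)/1150 = -3033766 + (1/16)*(1/1150)*(-701) = -3033766 - 701/18400 = -55821295101/18400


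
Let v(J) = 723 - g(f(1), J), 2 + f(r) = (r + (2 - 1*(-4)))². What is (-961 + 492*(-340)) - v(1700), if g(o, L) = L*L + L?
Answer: 2722736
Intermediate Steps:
f(r) = -2 + (6 + r)² (f(r) = -2 + (r + (2 - 1*(-4)))² = -2 + (r + (2 + 4))² = -2 + (r + 6)² = -2 + (6 + r)²)
g(o, L) = L + L² (g(o, L) = L² + L = L + L²)
v(J) = 723 - J*(1 + J)
(-961 + 492*(-340)) - v(1700) = (-961 + 492*(-340)) - (723 - 1*1700*(1 + 1700)) = (-961 - 167280) - (723 - 1*1700*1701) = -168241 - (723 - 2891700) = -168241 - 1*(-2890977) = -168241 + 2890977 = 2722736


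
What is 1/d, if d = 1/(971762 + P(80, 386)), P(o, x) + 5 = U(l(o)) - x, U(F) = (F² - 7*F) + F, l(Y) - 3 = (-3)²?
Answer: 971443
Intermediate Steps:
l(Y) = 12 (l(Y) = 3 + (-3)² = 3 + 9 = 12)
U(F) = F² - 6*F
P(o, x) = 67 - x (P(o, x) = -5 + (12*(-6 + 12) - x) = -5 + (12*6 - x) = -5 + (72 - x) = 67 - x)
d = 1/971443 (d = 1/(971762 + (67 - 1*386)) = 1/(971762 + (67 - 386)) = 1/(971762 - 319) = 1/971443 ≈ 1.0294e-6)
1/d = 1/(1/971443) = 971443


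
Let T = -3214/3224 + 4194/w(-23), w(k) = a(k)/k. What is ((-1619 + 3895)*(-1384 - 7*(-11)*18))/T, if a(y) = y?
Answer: 7337824/6759121 ≈ 1.0856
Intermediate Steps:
w(k) = 1 (w(k) = k/k = 1)
T = 6759121/1612 (T = -3214/3224 + 4194/1 = -3214*1/3224 + 4194*1 = -1607/1612 + 4194 = 6759121/1612 ≈ 4193.0)
((-1619 + 3895)*(-1384 - 7*(-11)*18))/T = ((-1619 + 3895)*(-1384 - 7*(-11)*18))/(6759121/1612) = (2276*(-1384 + 77*18))*(1612/6759121) = (2276*(-1384 + 1386))*(1612/6759121) = (2276*2)*(1612/6759121) = 4552*(1612/6759121) = 7337824/6759121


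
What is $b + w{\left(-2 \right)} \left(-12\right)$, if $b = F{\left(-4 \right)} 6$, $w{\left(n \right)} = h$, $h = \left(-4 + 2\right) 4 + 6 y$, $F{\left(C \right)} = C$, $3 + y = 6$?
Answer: $-144$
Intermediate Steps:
$y = 3$ ($y = -3 + 6 = 3$)
$h = 10$ ($h = \left(-4 + 2\right) 4 + 6 \cdot 3 = \left(-2\right) 4 + 18 = -8 + 18 = 10$)
$w{\left(n \right)} = 10$
$b = -24$ ($b = \left(-4\right) 6 = -24$)
$b + w{\left(-2 \right)} \left(-12\right) = -24 + 10 \left(-12\right) = -24 - 120 = -144$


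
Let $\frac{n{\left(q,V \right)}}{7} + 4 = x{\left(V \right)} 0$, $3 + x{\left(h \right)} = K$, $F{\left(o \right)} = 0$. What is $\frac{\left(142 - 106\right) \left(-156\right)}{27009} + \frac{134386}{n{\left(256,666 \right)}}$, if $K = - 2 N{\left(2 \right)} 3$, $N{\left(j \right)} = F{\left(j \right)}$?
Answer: $- \frac{28807847}{6002} \approx -4799.7$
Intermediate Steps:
$N{\left(j \right)} = 0$
$K = 0$ ($K = \left(-2\right) 0 \cdot 3 = 0 \cdot 3 = 0$)
$x{\left(h \right)} = -3$ ($x{\left(h \right)} = -3 + 0 = -3$)
$n{\left(q,V \right)} = -28$ ($n{\left(q,V \right)} = -28 + 7 \left(\left(-3\right) 0\right) = -28 + 7 \cdot 0 = -28 + 0 = -28$)
$\frac{\left(142 - 106\right) \left(-156\right)}{27009} + \frac{134386}{n{\left(256,666 \right)}} = \frac{\left(142 - 106\right) \left(-156\right)}{27009} + \frac{134386}{-28} = 36 \left(-156\right) \frac{1}{27009} + 134386 \left(- \frac{1}{28}\right) = \left(-5616\right) \frac{1}{27009} - \frac{9599}{2} = - \frac{624}{3001} - \frac{9599}{2} = - \frac{28807847}{6002}$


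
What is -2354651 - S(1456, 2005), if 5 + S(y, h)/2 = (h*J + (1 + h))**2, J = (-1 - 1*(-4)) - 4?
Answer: -2354643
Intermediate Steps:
J = -1 (J = (-1 + 4) - 4 = 3 - 4 = -1)
S(y, h) = -8 (S(y, h) = -10 + 2*(h*(-1) + (1 + h))**2 = -10 + 2*(-h + (1 + h))**2 = -10 + 2*1**2 = -10 + 2*1 = -10 + 2 = -8)
-2354651 - S(1456, 2005) = -2354651 - 1*(-8) = -2354651 + 8 = -2354643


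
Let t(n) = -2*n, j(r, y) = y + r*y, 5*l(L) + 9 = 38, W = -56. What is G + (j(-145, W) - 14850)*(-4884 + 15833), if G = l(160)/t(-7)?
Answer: -5200993951/70 ≈ -7.4300e+7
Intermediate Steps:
l(L) = 29/5 (l(L) = -9/5 + (1/5)*38 = -9/5 + 38/5 = 29/5)
G = 29/70 (G = 29/(5*((-2*(-7)))) = (29/5)/14 = (29/5)*(1/14) = 29/70 ≈ 0.41429)
G + (j(-145, W) - 14850)*(-4884 + 15833) = 29/70 + (-56*(1 - 145) - 14850)*(-4884 + 15833) = 29/70 + (-56*(-144) - 14850)*10949 = 29/70 + (8064 - 14850)*10949 = 29/70 - 6786*10949 = 29/70 - 74299914 = -5200993951/70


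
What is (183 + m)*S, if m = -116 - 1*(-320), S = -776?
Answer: -300312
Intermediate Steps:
m = 204 (m = -116 + 320 = 204)
(183 + m)*S = (183 + 204)*(-776) = 387*(-776) = -300312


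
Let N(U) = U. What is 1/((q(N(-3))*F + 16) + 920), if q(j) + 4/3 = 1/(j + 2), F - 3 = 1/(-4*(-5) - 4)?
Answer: 48/44585 ≈ 0.0010766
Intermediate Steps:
F = 49/16 (F = 3 + 1/(-4*(-5) - 4) = 3 + 1/(20 - 4) = 3 + 1/16 = 49/16 ≈ 3.0625)
q(j) = -4/3 + 1/(2 + j) (q(j) = -4/3 + 1/(j + 2) = -4/3 + 1/(2 + j))
1/((q(N(-3))*F + 16) + 920) = 1/((((-5 - 4*(-3))/(3*(2 - 3)))*(49/16) + 16) + 920) = 1/((((1/3)*(-5 + 12)/(-1))*(49/16) + 16) + 920) = 1/((((1/3)*(-1)*7)*(49/16) + 16) + 920) = 1/((-7/3*49/16 + 16) + 920) = 1/((-343/48 + 16) + 920) = 1/(425/48 + 920) = 1/(44585/48) = 48/44585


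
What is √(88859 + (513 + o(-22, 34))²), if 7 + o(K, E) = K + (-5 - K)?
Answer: 2*√84965 ≈ 582.97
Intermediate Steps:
o(K, E) = -12 (o(K, E) = -7 + (K + (-5 - K)) = -7 - 5 = -12)
√(88859 + (513 + o(-22, 34))²) = √(88859 + (513 - 12)²) = √(88859 + 501²) = √(88859 + 251001) = √339860 = 2*√84965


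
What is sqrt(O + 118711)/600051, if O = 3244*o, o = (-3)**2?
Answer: sqrt(147907)/600051 ≈ 0.00064092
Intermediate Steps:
o = 9
O = 29196 (O = 3244*9 = 29196)
sqrt(O + 118711)/600051 = sqrt(29196 + 118711)/600051 = sqrt(147907)*(1/600051) = sqrt(147907)/600051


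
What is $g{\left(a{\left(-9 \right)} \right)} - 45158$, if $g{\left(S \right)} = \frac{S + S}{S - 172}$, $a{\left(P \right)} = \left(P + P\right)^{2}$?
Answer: $- \frac{857921}{19} \approx -45154.0$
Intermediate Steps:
$a{\left(P \right)} = 4 P^{2}$ ($a{\left(P \right)} = \left(2 P\right)^{2} = 4 P^{2}$)
$g{\left(S \right)} = \frac{2 S}{-172 + S}$
$g{\left(a{\left(-9 \right)} \right)} - 45158 = \frac{2 \cdot 4 \left(-9\right)^{2}}{-172 + 4 \left(-9\right)^{2}} - 45158 = \frac{2 \cdot 4 \cdot 81}{-172 + 4 \cdot 81} - 45158 = 2 \cdot 324 \frac{1}{-172 + 324} - 45158 = 2 \cdot 324 \cdot \frac{1}{152} - 45158 = \frac{81}{19} - 45158 = - \frac{857921}{19}$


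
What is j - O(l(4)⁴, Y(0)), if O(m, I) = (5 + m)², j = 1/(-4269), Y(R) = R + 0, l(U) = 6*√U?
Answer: -1836477186790/4269 ≈ -4.3019e+8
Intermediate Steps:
Y(R) = R
j = -1/4269 ≈ -0.00023425
j - O(l(4)⁴, Y(0)) = -1/4269 - (5 + (6*√4)⁴)² = -1/4269 - (5 + (6*2)⁴)² = -1/4269 - (5 + 12⁴)² = -1/4269 - (5 + 20736)² = -1/4269 - 1*20741² = -1/4269 - 1*430189081 = -1/4269 - 430189081 = -1836477186790/4269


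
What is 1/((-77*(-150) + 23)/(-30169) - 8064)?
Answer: -30169/243294389 ≈ -0.00012400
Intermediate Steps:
1/((-77*(-150) + 23)/(-30169) - 8064) = 1/((11550 + 23)*(-1/30169) - 8064) = 1/(11573*(-1/30169) - 8064) = 1/(-11573/30169 - 8064) = 1/(-243294389/30169) = -30169/243294389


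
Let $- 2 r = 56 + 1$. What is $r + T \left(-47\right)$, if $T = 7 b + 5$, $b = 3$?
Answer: $- \frac{2501}{2} \approx -1250.5$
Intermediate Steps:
$r = - \frac{57}{2}$ ($r = - \frac{56 + 1}{2} = \left(- \frac{1}{2}\right) 57 = - \frac{57}{2} \approx -28.5$)
$T = 26$ ($T = 7 \cdot 3 + 5 = 21 + 5 = 26$)
$r + T \left(-47\right) = - \frac{57}{2} + 26 \left(-47\right) = - \frac{57}{2} - 1222 = - \frac{2501}{2}$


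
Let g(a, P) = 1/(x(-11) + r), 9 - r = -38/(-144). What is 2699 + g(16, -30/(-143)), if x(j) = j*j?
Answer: 25211431/9341 ≈ 2699.0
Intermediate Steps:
r = 629/72 (r = 9 - (-38)/(-144) = 9 - (-38)*(-1)/144 = 9 - 1*19/72 = 9 - 19/72 = 629/72 ≈ 8.7361)
x(j) = j²
g(a, P) = 72/9341 (g(a, P) = 1/((-11)² + 629/72) = 1/(121 + 629/72) = 1/(9341/72) = 72/9341)
2699 + g(16, -30/(-143)) = 2699 + 72/9341 = 25211431/9341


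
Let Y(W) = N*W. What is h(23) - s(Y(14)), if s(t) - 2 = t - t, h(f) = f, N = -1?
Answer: 21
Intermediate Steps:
Y(W) = -W
s(t) = 2 (s(t) = 2 + (t - t) = 2 + 0 = 2)
h(23) - s(Y(14)) = 23 - 1*2 = 23 - 2 = 21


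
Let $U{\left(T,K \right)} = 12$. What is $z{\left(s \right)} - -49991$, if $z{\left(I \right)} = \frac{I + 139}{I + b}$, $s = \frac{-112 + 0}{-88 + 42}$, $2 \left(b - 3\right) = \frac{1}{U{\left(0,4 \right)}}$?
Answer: $\frac{151200865}{3023} \approx 50017.0$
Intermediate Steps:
$b = \frac{73}{24}$ ($b = 3 + \frac{1}{2 \cdot 12} = 3 + \frac{1}{2} \cdot \frac{1}{12} = 3 + \frac{1}{24} = \frac{73}{24} \approx 3.0417$)
$s = \frac{56}{23}$ ($s = - \frac{112}{-46} = \left(-112\right) \left(- \frac{1}{46}\right) = \frac{56}{23} \approx 2.4348$)
$z{\left(I \right)} = \frac{139 + I}{\frac{73}{24} + I}$ ($z{\left(I \right)} = \frac{I + 139}{I + \frac{73}{24}} = \frac{139 + I}{\frac{73}{24} + I}$)
$z{\left(s \right)} - -49991 = \frac{24 \left(139 + \frac{56}{23}\right)}{73 + 24 \cdot \frac{56}{23}} - -49991 = 24 \frac{1}{73 + \frac{1344}{23}} \cdot \frac{3253}{23} + 49991 = 24 \frac{1}{\frac{3023}{23}} \cdot \frac{3253}{23} + 49991 = 24 \cdot \frac{23}{3023} \cdot \frac{3253}{23} + 49991 = \frac{78072}{3023} + 49991 = \frac{151200865}{3023}$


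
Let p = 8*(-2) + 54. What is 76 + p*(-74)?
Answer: -2736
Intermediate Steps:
p = 38 (p = -16 + 54 = 38)
76 + p*(-74) = 76 + 38*(-74) = 76 - 2812 = -2736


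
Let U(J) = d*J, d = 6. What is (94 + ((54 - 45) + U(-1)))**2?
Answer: 9409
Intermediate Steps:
U(J) = 6*J
(94 + ((54 - 45) + U(-1)))**2 = (94 + ((54 - 45) + 6*(-1)))**2 = (94 + (9 - 6))**2 = (94 + 3)**2 = 97**2 = 9409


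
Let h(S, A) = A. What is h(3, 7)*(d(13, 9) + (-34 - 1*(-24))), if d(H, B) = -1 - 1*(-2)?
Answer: -63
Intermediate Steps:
d(H, B) = 1 (d(H, B) = -1 + 2 = 1)
h(3, 7)*(d(13, 9) + (-34 - 1*(-24))) = 7*(1 + (-34 - 1*(-24))) = 7*(1 + (-34 + 24)) = 7*(1 - 10) = 7*(-9) = -63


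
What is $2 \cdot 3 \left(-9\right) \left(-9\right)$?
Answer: $486$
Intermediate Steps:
$2 \cdot 3 \left(-9\right) \left(-9\right) = 6 \left(-9\right) \left(-9\right) = \left(-54\right) \left(-9\right) = 486$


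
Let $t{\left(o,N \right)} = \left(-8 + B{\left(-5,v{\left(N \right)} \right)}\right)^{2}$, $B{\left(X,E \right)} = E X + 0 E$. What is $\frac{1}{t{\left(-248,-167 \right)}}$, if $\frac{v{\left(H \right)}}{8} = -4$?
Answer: $\frac{1}{23104} \approx 4.3283 \cdot 10^{-5}$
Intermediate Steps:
$v{\left(H \right)} = -32$ ($v{\left(H \right)} = 8 \left(-4\right) = -32$)
$B{\left(X,E \right)} = E X$ ($B{\left(X,E \right)} = E X + 0 = E X$)
$t{\left(o,N \right)} = 23104$ ($t{\left(o,N \right)} = \left(-8 - -160\right)^{2} = \left(-8 + 160\right)^{2} = 152^{2} = 23104$)
$\frac{1}{t{\left(-248,-167 \right)}} = \frac{1}{23104}$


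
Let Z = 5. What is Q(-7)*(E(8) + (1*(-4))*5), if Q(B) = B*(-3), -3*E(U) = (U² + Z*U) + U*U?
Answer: -1596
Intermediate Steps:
E(U) = -5*U/3 - 2*U²/3 (E(U) = -((U² + 5*U) + U*U)/3 = -((U² + 5*U) + U²)/3 = -(2*U² + 5*U)/3 = -5*U/3 - 2*U²/3)
Q(B) = -3*B
Q(-7)*(E(8) + (1*(-4))*5) = (-3*(-7))*(-⅓*8*(5 + 2*8) + (1*(-4))*5) = 21*(-⅓*8*(5 + 16) - 4*5) = 21*(-⅓*8*21 - 20) = 21*(-56 - 20) = 21*(-76) = -1596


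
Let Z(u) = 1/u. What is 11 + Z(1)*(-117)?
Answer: -106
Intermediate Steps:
11 + Z(1)*(-117) = 11 - 117/1 = 11 + 1*(-117) = 11 - 117 = -106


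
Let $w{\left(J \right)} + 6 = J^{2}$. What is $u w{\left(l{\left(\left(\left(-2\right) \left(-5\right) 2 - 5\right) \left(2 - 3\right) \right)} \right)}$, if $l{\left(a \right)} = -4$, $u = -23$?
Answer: $-230$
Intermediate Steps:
$w{\left(J \right)} = -6 + J^{2}$
$u w{\left(l{\left(\left(\left(-2\right) \left(-5\right) 2 - 5\right) \left(2 - 3\right) \right)} \right)} = - 23 \left(-6 + \left(-4\right)^{2}\right) = - 23 \left(-6 + 16\right) = \left(-23\right) 10 = -230$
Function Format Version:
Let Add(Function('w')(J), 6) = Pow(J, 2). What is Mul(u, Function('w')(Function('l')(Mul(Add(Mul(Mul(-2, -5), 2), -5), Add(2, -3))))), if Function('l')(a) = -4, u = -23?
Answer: -230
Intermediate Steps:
Function('w')(J) = Add(-6, Pow(J, 2))
Mul(u, Function('w')(Function('l')(Mul(Add(Mul(Mul(-2, -5), 2), -5), Add(2, -3))))) = Mul(-23, Add(-6, Pow(-4, 2))) = Mul(-23, Add(-6, 16)) = Mul(-23, 10) = -230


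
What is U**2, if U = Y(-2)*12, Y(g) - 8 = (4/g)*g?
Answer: 20736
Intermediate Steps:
Y(g) = 12 (Y(g) = 8 + (4/g)*g = 8 + 4 = 12)
U = 144 (U = 12*12 = 144)
U**2 = 144**2 = 20736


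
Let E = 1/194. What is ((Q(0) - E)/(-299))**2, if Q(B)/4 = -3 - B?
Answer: 5424241/3364696036 ≈ 0.0016121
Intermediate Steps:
E = 1/194 ≈ 0.0051546
Q(B) = -12 - 4*B (Q(B) = 4*(-3 - B) = -12 - 4*B)
((Q(0) - E)/(-299))**2 = (((-12 - 4*0) - 1*1/194)/(-299))**2 = (((-12 + 0) - 1/194)*(-1/299))**2 = ((-12 - 1/194)*(-1/299))**2 = (-2329/194*(-1/299))**2 = (2329/58006)**2 = 5424241/3364696036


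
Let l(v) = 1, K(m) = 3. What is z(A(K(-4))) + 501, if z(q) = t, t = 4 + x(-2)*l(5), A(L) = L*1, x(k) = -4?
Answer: 501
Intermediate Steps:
A(L) = L
t = 0 (t = 4 - 4*1 = 4 - 4 = 0)
z(q) = 0
z(A(K(-4))) + 501 = 0 + 501 = 501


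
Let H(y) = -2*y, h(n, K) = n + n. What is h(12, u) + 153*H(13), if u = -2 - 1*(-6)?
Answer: -3954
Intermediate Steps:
u = 4 (u = -2 + 6 = 4)
h(n, K) = 2*n
h(12, u) + 153*H(13) = 2*12 + 153*(-2*13) = 24 + 153*(-26) = 24 - 3978 = -3954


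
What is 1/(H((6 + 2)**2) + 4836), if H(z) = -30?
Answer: 1/4806 ≈ 0.00020807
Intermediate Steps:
1/(H((6 + 2)**2) + 4836) = 1/(-30 + 4836) = 1/4806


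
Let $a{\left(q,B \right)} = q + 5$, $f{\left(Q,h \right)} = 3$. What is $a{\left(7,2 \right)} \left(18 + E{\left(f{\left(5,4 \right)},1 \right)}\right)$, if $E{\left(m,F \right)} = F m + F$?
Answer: $264$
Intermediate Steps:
$a{\left(q,B \right)} = 5 + q$
$E{\left(m,F \right)} = F + F m$
$a{\left(7,2 \right)} \left(18 + E{\left(f{\left(5,4 \right)},1 \right)}\right) = \left(5 + 7\right) \left(18 + 1 \left(1 + 3\right)\right) = 12 \left(18 + 1 \cdot 4\right) = 12 \left(18 + 4\right) = 12 \cdot 22 = 264$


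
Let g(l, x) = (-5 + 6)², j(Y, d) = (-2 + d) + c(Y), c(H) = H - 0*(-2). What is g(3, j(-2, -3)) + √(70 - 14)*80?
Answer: 1 + 160*√14 ≈ 599.67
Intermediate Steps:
c(H) = H (c(H) = H - 1*0 = H + 0 = H)
j(Y, d) = -2 + Y + d (j(Y, d) = (-2 + d) + Y = -2 + Y + d)
g(l, x) = 1 (g(l, x) = 1² = 1)
g(3, j(-2, -3)) + √(70 - 14)*80 = 1 + √(70 - 14)*80 = 1 + √56*80 = 1 + (2*√14)*80 = 1 + 160*√14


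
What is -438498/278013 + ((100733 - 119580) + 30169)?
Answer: 1049074896/92671 ≈ 11320.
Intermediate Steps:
-438498/278013 + ((100733 - 119580) + 30169) = -438498*1/278013 + (-18847 + 30169) = -146166/92671 + 11322 = 1049074896/92671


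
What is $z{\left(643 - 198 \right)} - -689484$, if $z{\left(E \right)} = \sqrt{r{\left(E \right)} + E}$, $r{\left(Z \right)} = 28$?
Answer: $689484 + \sqrt{473} \approx 6.8951 \cdot 10^{5}$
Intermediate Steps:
$z{\left(E \right)} = \sqrt{28 + E}$
$z{\left(643 - 198 \right)} - -689484 = \sqrt{28 + \left(643 - 198\right)} - -689484 = \sqrt{28 + 445} + 689484 = \sqrt{473} + 689484 = 689484 + \sqrt{473}$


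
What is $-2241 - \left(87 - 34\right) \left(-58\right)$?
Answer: $833$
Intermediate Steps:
$-2241 - \left(87 - 34\right) \left(-58\right) = -2241 - 53 \left(-58\right) = -2241 - -3074 = -2241 + 3074 = 833$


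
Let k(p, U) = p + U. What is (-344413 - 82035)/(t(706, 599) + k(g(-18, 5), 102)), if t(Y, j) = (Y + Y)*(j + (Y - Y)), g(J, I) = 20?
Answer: -213224/422955 ≈ -0.50413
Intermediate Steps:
k(p, U) = U + p
t(Y, j) = 2*Y*j (t(Y, j) = (2*Y)*(j + 0) = (2*Y)*j = 2*Y*j)
(-344413 - 82035)/(t(706, 599) + k(g(-18, 5), 102)) = (-344413 - 82035)/(2*706*599 + (102 + 20)) = -426448/(845788 + 122) = -426448/845910 = -426448*1/845910 = -213224/422955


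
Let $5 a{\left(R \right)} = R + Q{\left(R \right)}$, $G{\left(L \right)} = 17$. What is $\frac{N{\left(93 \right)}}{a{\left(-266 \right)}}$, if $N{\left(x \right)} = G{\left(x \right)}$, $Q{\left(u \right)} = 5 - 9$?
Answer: $- \frac{17}{54} \approx -0.31481$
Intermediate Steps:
$Q{\left(u \right)} = -4$
$N{\left(x \right)} = 17$
$a{\left(R \right)} = - \frac{4}{5} + \frac{R}{5}$ ($a{\left(R \right)} = \frac{R - 4}{5} = \frac{-4 + R}{5} = - \frac{4}{5} + \frac{R}{5}$)
$\frac{N{\left(93 \right)}}{a{\left(-266 \right)}} = \frac{17}{- \frac{4}{5} + \frac{1}{5} \left(-266\right)} = \frac{17}{- \frac{4}{5} - \frac{266}{5}} = \frac{17}{-54} = 17 \left(- \frac{1}{54}\right) = - \frac{17}{54}$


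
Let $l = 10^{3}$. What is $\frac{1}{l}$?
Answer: $\frac{1}{1000} \approx 0.001$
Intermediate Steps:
$l = 1000$
$\frac{1}{l} = \frac{1}{1000}$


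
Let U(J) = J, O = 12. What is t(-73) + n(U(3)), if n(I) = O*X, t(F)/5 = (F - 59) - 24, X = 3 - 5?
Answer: -804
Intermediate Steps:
X = -2
t(F) = -415 + 5*F (t(F) = 5*((F - 59) - 24) = 5*((-59 + F) - 24) = 5*(-83 + F) = -415 + 5*F)
n(I) = -24 (n(I) = 12*(-2) = -24)
t(-73) + n(U(3)) = (-415 + 5*(-73)) - 24 = (-415 - 365) - 24 = -780 - 24 = -804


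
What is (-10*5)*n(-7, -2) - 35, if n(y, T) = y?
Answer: 315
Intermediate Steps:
(-10*5)*n(-7, -2) - 35 = -10*5*(-7) - 35 = -50*(-7) - 35 = 350 - 35 = 315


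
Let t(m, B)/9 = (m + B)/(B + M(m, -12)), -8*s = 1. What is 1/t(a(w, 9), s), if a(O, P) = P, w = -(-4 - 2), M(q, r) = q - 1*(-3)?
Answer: 95/639 ≈ 0.14867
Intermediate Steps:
s = -⅛ (s = -⅛*1 = -⅛ ≈ -0.12500)
M(q, r) = 3 + q (M(q, r) = q + 3 = 3 + q)
w = 6 (w = -1*(-6) = 6)
t(m, B) = 9*(B + m)/(3 + B + m) (t(m, B) = 9*((m + B)/(B + (3 + m))) = 9*((B + m)/(3 + B + m)) = 9*(B + m)/(3 + B + m))
1/t(a(w, 9), s) = 1/(9*(-⅛ + 9)/(3 - ⅛ + 9)) = 1/(9*(71/8)/(95/8)) = 1/(9*(8/95)*(71/8)) = 1/(639/95) = 95/639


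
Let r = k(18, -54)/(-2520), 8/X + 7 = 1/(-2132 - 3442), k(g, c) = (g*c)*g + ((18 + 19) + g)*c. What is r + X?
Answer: 38121723/5462660 ≈ 6.9786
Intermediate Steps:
k(g, c) = c*g**2 + c*(37 + g) (k(g, c) = (c*g)*g + (37 + g)*c = c*g**2 + c*(37 + g))
X = -44592/39019 (X = 8/(-7 + 1/(-2132 - 3442)) = 8/(-7 + 1/(-5574)) = 8/(-7 - 1/5574) = 8/(-39019/5574) = 8*(-5574/39019) = -44592/39019 ≈ -1.1428)
r = 1137/140 (r = -54*(37 + 18 + 18**2)/(-2520) = -54*(37 + 18 + 324)*(-1/2520) = -54*379*(-1/2520) = -20466*(-1/2520) = 1137/140 ≈ 8.1214)
r + X = 1137/140 - 44592/39019 = 38121723/5462660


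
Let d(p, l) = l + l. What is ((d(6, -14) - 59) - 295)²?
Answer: 145924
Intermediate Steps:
d(p, l) = 2*l
((d(6, -14) - 59) - 295)² = ((2*(-14) - 59) - 295)² = ((-28 - 59) - 295)² = (-87 - 295)² = (-382)² = 145924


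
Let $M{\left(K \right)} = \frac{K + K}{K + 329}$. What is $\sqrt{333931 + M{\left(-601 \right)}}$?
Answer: $\frac{\sqrt{1544117378}}{68} \approx 577.87$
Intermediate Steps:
$M{\left(K \right)} = \frac{2 K}{329 + K}$
$\sqrt{333931 + M{\left(-601 \right)}} = \sqrt{333931 + 2 \left(-601\right) \frac{1}{329 - 601}} = \sqrt{333931 + 2 \left(-601\right) \frac{1}{-272}} = \sqrt{333931 + 2 \left(-601\right) \left(- \frac{1}{272}\right)} = \sqrt{333931 + \frac{601}{136}} = \sqrt{\frac{45415217}{136}} = \frac{\sqrt{1544117378}}{68}$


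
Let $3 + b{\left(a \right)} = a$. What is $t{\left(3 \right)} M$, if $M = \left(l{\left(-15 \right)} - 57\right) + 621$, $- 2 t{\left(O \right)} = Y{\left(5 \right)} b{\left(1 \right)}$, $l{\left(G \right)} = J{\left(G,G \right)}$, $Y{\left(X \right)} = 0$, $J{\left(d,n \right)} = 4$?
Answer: $0$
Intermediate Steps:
$b{\left(a \right)} = -3 + a$
$l{\left(G \right)} = 4$
$t{\left(O \right)} = 0$ ($t{\left(O \right)} = - \frac{0 \left(-3 + 1\right)}{2} = - \frac{0 \left(-2\right)}{2} = \left(- \frac{1}{2}\right) 0 = 0$)
$M = 568$ ($M = \left(4 - 57\right) + 621 = -53 + 621 = 568$)
$t{\left(3 \right)} M = 0 \cdot 568 = 0$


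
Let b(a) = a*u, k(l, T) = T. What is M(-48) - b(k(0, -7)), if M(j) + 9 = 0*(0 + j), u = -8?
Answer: -65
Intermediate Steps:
M(j) = -9 (M(j) = -9 + 0*(0 + j) = -9 + 0*j = -9 + 0 = -9)
b(a) = -8*a (b(a) = a*(-8) = -8*a)
M(-48) - b(k(0, -7)) = -9 - (-8)*(-7) = -9 - 1*56 = -9 - 56 = -65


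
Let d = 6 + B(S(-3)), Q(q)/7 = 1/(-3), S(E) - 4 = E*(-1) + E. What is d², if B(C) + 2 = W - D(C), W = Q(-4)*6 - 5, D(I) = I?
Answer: 361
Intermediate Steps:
S(E) = 4 (S(E) = 4 + (E*(-1) + E) = 4 + (-E + E) = 4 + 0 = 4)
Q(q) = -7/3 (Q(q) = 7/(-3) = 7*(-⅓) = -7/3)
W = -19 (W = -7/3*6 - 5 = -14 - 5 = -19)
B(C) = -21 - C (B(C) = -2 + (-19 - C) = -21 - C)
d = -19 (d = 6 + (-21 - 1*4) = 6 + (-21 - 4) = 6 - 25 = -19)
d² = (-19)² = 361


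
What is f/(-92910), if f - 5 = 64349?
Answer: -32177/46455 ≈ -0.69265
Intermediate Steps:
f = 64354 (f = 5 + 64349 = 64354)
f/(-92910) = 64354/(-92910) = 64354*(-1/92910) = -32177/46455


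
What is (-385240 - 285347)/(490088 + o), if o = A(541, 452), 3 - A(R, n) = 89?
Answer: -223529/163334 ≈ -1.3685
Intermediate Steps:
A(R, n) = -86 (A(R, n) = 3 - 1*89 = 3 - 89 = -86)
o = -86
(-385240 - 285347)/(490088 + o) = (-385240 - 285347)/(490088 - 86) = -670587/490002 = -670587*1/490002 = -223529/163334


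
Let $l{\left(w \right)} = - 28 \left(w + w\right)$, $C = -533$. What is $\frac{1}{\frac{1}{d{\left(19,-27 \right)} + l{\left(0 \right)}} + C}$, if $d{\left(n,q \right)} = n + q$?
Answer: $- \frac{8}{4265} \approx -0.0018757$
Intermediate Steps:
$l{\left(w \right)} = - 56 w$ ($l{\left(w \right)} = - 28 \cdot 2 w = - 56 w$)
$\frac{1}{\frac{1}{d{\left(19,-27 \right)} + l{\left(0 \right)}} + C} = \frac{1}{\frac{1}{\left(19 - 27\right) - 0} - 533} = \frac{1}{\frac{1}{-8 + 0} - 533} = \frac{1}{\frac{1}{-8} - 533} = \frac{1}{- \frac{1}{8} - 533} = \frac{1}{- \frac{4265}{8}} = - \frac{8}{4265}$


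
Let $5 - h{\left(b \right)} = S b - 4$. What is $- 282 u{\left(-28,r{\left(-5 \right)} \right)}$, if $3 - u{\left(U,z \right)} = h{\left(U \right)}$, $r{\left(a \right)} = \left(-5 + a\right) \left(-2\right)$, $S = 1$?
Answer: $9588$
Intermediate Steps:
$r{\left(a \right)} = 10 - 2 a$
$h{\left(b \right)} = 9 - b$ ($h{\left(b \right)} = 5 - \left(1 b - 4\right) = 5 - \left(b - 4\right) = 5 - \left(-4 + b\right) = 9 - b$)
$u{\left(U,z \right)} = -6 + U$ ($u{\left(U,z \right)} = 3 - \left(9 - U\right) = 3 + \left(-9 + U\right) = -6 + U$)
$- 282 u{\left(-28,r{\left(-5 \right)} \right)} = - 282 \left(-6 - 28\right) = \left(-282\right) \left(-34\right) = 9588$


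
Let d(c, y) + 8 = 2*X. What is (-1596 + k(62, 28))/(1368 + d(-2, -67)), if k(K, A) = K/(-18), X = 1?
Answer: -14395/12258 ≈ -1.1743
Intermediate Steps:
k(K, A) = -K/18 (k(K, A) = K*(-1/18) = -K/18)
d(c, y) = -6 (d(c, y) = -8 + 2*1 = -8 + 2 = -6)
(-1596 + k(62, 28))/(1368 + d(-2, -67)) = (-1596 - 1/18*62)/(1368 - 6) = (-1596 - 31/9)/1362 = -14395/9*1/1362 = -14395/12258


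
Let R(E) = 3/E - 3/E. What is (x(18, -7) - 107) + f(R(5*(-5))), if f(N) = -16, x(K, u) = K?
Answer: -105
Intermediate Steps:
R(E) = 0
(x(18, -7) - 107) + f(R(5*(-5))) = (18 - 107) - 16 = -89 - 16 = -105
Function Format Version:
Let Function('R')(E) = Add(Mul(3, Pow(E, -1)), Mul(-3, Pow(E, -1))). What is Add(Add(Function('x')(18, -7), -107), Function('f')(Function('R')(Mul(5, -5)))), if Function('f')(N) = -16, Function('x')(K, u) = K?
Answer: -105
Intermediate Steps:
Function('R')(E) = 0
Add(Add(Function('x')(18, -7), -107), Function('f')(Function('R')(Mul(5, -5)))) = Add(Add(18, -107), -16) = Add(-89, -16) = -105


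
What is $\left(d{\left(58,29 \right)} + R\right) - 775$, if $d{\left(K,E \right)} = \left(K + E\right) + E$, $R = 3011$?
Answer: $2352$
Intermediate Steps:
$d{\left(K,E \right)} = K + 2 E$ ($d{\left(K,E \right)} = \left(E + K\right) + E = K + 2 E$)
$\left(d{\left(58,29 \right)} + R\right) - 775 = \left(\left(58 + 2 \cdot 29\right) + 3011\right) - 775 = \left(\left(58 + 58\right) + 3011\right) - 775 = \left(116 + 3011\right) - 775 = 3127 - 775 = 2352$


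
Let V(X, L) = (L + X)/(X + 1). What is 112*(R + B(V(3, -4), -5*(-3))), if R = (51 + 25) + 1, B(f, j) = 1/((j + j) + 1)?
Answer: 267456/31 ≈ 8627.6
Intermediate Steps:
V(X, L) = (L + X)/(1 + X)
B(f, j) = 1/(1 + 2*j) (B(f, j) = 1/(2*j + 1) = 1/(1 + 2*j))
R = 77 (R = 76 + 1 = 77)
112*(R + B(V(3, -4), -5*(-3))) = 112*(77 + 1/(1 + 2*(-5*(-3)))) = 112*(77 + 1/(1 + 2*15)) = 112*(77 + 1/(1 + 30)) = 112*(77 + 1/31) = 112*(2388/31) = 267456/31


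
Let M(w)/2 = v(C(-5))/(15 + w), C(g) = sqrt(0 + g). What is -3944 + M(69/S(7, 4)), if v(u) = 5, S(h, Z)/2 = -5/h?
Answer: -1313452/333 ≈ -3944.3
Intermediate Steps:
S(h, Z) = -10/h (S(h, Z) = 2*(-5/h) = -10/h)
C(g) = sqrt(g)
M(w) = 10/(15 + w) (M(w) = 2*(5/(15 + w)) = 10/(15 + w))
-3944 + M(69/S(7, 4)) = -3944 + 10/(15 + 69/((-10/7))) = -3944 + 10/(15 + 69/((-10*1/7))) = -3944 + 10/(15 + 69/(-10/7)) = -3944 + 10/(15 + 69*(-7/10)) = -3944 + 10/(15 - 483/10) = -3944 + 10/(-333/10) = -3944 + 10*(-10/333) = -3944 - 100/333 = -1313452/333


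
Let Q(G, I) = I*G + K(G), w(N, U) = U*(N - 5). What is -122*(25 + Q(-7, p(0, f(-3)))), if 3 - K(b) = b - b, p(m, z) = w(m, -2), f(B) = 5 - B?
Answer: 5124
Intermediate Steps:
w(N, U) = U*(-5 + N)
p(m, z) = 10 - 2*m (p(m, z) = -2*(-5 + m) = 10 - 2*m)
K(b) = 3 (K(b) = 3 - (b - b) = 3 - 1*0 = 3 + 0 = 3)
Q(G, I) = 3 + G*I (Q(G, I) = I*G + 3 = G*I + 3 = 3 + G*I)
-122*(25 + Q(-7, p(0, f(-3)))) = -122*(25 + (3 - 7*(10 - 2*0))) = -122*(25 + (3 - 7*(10 + 0))) = -122*(25 + (3 - 7*10)) = -122*(25 + (3 - 70)) = -122*(25 - 67) = -122*(-42) = 5124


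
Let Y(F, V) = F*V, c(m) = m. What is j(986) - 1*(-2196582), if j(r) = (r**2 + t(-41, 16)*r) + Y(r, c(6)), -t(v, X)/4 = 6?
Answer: 3151030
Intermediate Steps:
t(v, X) = -24 (t(v, X) = -4*6 = -24)
j(r) = r**2 - 18*r (j(r) = (r**2 - 24*r) + r*6 = (r**2 - 24*r) + 6*r = r**2 - 18*r)
j(986) - 1*(-2196582) = 986*(-18 + 986) - 1*(-2196582) = 986*968 + 2196582 = 954448 + 2196582 = 3151030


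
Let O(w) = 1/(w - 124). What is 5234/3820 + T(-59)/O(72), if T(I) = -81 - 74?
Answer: 15397217/1910 ≈ 8061.4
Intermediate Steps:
T(I) = -155
O(w) = 1/(-124 + w)
5234/3820 + T(-59)/O(72) = 5234/3820 - 155/(1/(-124 + 72)) = 5234*(1/3820) - 155/(1/(-52)) = 2617/1910 - 155/(-1/52) = 2617/1910 - 155*(-52) = 2617/1910 + 8060 = 15397217/1910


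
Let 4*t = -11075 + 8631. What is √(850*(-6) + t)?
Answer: I*√5711 ≈ 75.571*I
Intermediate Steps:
t = -611 (t = (-11075 + 8631)/4 = (¼)*(-2444) = -611)
√(850*(-6) + t) = √(850*(-6) - 611) = √(-5100 - 611) = √(-5711) = I*√5711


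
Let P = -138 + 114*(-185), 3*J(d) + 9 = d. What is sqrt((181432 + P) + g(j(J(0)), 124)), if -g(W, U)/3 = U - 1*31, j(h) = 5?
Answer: 5*sqrt(6397) ≈ 399.91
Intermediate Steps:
J(d) = -3 + d/3
g(W, U) = 93 - 3*U (g(W, U) = -3*(U - 1*31) = -3*(U - 31) = -3*(-31 + U) = 93 - 3*U)
P = -21228 (P = -138 - 21090 = -21228)
sqrt((181432 + P) + g(j(J(0)), 124)) = sqrt((181432 - 21228) + (93 - 3*124)) = sqrt(160204 + (93 - 372)) = sqrt(160204 - 279) = sqrt(159925) = 5*sqrt(6397)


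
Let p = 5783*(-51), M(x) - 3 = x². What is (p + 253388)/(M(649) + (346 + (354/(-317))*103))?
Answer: -1881395/19084984 ≈ -0.098580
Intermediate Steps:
M(x) = 3 + x²
p = -294933
(p + 253388)/(M(649) + (346 + (354/(-317))*103)) = (-294933 + 253388)/((3 + 649²) + (346 + (354/(-317))*103)) = -41545/((3 + 421201) + (346 + (354*(-1/317))*103)) = -41545/(421204 + (346 - 354/317*103)) = -41545/(421204 + (346 - 36462/317)) = -41545/(421204 + 73220/317) = -41545/133594888/317 = -41545*317/133594888 = -1881395/19084984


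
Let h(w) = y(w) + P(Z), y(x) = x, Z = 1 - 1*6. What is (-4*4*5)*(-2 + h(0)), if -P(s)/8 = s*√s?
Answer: 160 - 3200*I*√5 ≈ 160.0 - 7155.4*I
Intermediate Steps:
Z = -5 (Z = 1 - 6 = -5)
P(s) = -8*s^(3/2) (P(s) = -8*s*√s = -8*s^(3/2))
h(w) = w + 40*I*√5 (h(w) = w - (-40)*I*√5 = w + 40*I*√5)
(-4*4*5)*(-2 + h(0)) = (-4*4*5)*(-2 + (0 + 40*I*√5)) = (-16*5)*(-2 + 40*I*√5) = -80*(-2 + 40*I*√5) = 160 - 3200*I*√5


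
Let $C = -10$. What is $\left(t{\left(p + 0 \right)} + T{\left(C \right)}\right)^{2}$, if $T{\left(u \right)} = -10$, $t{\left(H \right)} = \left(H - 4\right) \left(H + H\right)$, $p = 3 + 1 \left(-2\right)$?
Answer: $256$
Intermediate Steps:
$p = 1$ ($p = 3 - 2 = 1$)
$t{\left(H \right)} = 2 H \left(-4 + H\right)$ ($t{\left(H \right)} = \left(-4 + H\right) 2 H = 2 H \left(-4 + H\right)$)
$\left(t{\left(p + 0 \right)} + T{\left(C \right)}\right)^{2} = \left(2 \left(1 + 0\right) \left(-4 + \left(1 + 0\right)\right) - 10\right)^{2} = \left(2 \cdot 1 \left(-4 + 1\right) - 10\right)^{2} = \left(2 \cdot 1 \left(-3\right) - 10\right)^{2} = \left(-6 - 10\right)^{2} = \left(-16\right)^{2} = 256$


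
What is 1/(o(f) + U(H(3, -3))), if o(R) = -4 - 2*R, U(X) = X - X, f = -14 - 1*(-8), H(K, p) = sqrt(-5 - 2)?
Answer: 1/8 ≈ 0.12500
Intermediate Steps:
H(K, p) = I*sqrt(7) (H(K, p) = sqrt(-7) = I*sqrt(7))
f = -6 (f = -14 + 8 = -6)
U(X) = 0
1/(o(f) + U(H(3, -3))) = 1/((-4 - 2*(-6)) + 0) = 1/((-4 + 12) + 0) = 1/(8 + 0) = 1/8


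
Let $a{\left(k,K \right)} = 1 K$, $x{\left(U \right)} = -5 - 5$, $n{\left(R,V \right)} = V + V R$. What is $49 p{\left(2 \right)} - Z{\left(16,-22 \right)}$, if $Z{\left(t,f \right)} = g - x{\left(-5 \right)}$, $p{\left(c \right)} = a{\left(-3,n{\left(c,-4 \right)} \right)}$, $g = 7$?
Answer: $-605$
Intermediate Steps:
$n{\left(R,V \right)} = V + R V$
$x{\left(U \right)} = -10$ ($x{\left(U \right)} = -5 - 5 = -10$)
$a{\left(k,K \right)} = K$
$p{\left(c \right)} = -4 - 4 c$ ($p{\left(c \right)} = - 4 \left(1 + c\right) = -4 - 4 c$)
$Z{\left(t,f \right)} = 17$ ($Z{\left(t,f \right)} = 7 - -10 = 7 + 10 = 17$)
$49 p{\left(2 \right)} - Z{\left(16,-22 \right)} = 49 \left(-4 - 8\right) - 17 = 49 \left(-12\right) - 17 = -588 - 17 = -605$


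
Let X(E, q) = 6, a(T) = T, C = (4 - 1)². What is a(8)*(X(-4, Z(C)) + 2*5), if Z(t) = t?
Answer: 128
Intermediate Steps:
C = 9 (C = 3² = 9)
a(8)*(X(-4, Z(C)) + 2*5) = 8*(6 + 2*5) = 8*(6 + 10) = 8*16 = 128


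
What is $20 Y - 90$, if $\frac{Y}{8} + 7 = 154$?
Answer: $23430$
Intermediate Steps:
$Y = 1176$ ($Y = -56 + 8 \cdot 154 = -56 + 1232 = 1176$)
$20 Y - 90 = 20 \cdot 1176 - 90 = 23520 - 90 = 23430$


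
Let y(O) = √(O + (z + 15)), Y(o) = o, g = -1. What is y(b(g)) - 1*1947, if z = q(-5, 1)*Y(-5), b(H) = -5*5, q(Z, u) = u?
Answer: -1947 + I*√15 ≈ -1947.0 + 3.873*I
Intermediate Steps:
b(H) = -25
z = -5 (z = 1*(-5) = -5)
y(O) = √(10 + O) (y(O) = √(O + (-5 + 15)) = √(O + 10) = √(10 + O))
y(b(g)) - 1*1947 = √(10 - 25) - 1*1947 = √(-15) - 1947 = I*√15 - 1947 = -1947 + I*√15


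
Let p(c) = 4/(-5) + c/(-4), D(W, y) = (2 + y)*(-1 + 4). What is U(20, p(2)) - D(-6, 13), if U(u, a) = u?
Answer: -25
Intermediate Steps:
D(W, y) = 6 + 3*y (D(W, y) = (2 + y)*3 = 6 + 3*y)
p(c) = -4/5 - c/4 (p(c) = 4*(-1/5) + c*(-1/4) = -4/5 - c/4)
U(20, p(2)) - D(-6, 13) = 20 - (6 + 3*13) = 20 - (6 + 39) = 20 - 1*45 = 20 - 45 = -25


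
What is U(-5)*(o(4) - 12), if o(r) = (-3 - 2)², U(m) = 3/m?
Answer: -39/5 ≈ -7.8000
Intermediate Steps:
o(r) = 25 (o(r) = (-5)² = 25)
U(-5)*(o(4) - 12) = (3/(-5))*(25 - 12) = (3*(-⅕))*13 = -⅗*13 = -39/5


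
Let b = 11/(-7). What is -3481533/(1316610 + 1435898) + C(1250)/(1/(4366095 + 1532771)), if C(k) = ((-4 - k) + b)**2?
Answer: 10365510103098881251/1114652 ≈ 9.2993e+12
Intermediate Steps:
b = -11/7 (b = 11*(-1/7) = -11/7 ≈ -1.5714)
C(k) = (-39/7 - k)**2 (C(k) = ((-4 - k) - 11/7)**2 = (-39/7 - k)**2)
-3481533/(1316610 + 1435898) + C(1250)/(1/(4366095 + 1532771)) = -3481533/(1316610 + 1435898) + ((39 + 7*1250)**2/49)/(1/(4366095 + 1532771)) = -3481533/2752508 + ((39 + 8750)**2/49)/(1/5898866) = -3481533*1/2752508 + ((1/49)*8789**2)/(1/5898866) = -28773/22748 + ((1/49)*77246521)*5898866 = -28773/22748 + (77246521/49)*5898866 = -28773/22748 + 455666876345186/49 = 10365510103098881251/1114652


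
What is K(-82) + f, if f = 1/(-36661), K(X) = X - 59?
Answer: -5169202/36661 ≈ -141.00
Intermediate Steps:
K(X) = -59 + X
f = -1/36661 ≈ -2.7277e-5
K(-82) + f = (-59 - 82) - 1/36661 = -141 - 1/36661 = -5169202/36661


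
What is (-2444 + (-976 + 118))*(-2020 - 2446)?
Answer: 14746732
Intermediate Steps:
(-2444 + (-976 + 118))*(-2020 - 2446) = (-2444 - 858)*(-4466) = -3302*(-4466) = 14746732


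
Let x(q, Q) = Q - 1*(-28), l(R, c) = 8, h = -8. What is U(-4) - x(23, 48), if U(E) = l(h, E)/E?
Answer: -78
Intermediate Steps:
x(q, Q) = 28 + Q (x(q, Q) = Q + 28 = 28 + Q)
U(E) = 8/E
U(-4) - x(23, 48) = 8/(-4) - (28 + 48) = 8*(-¼) - 1*76 = -2 - 76 = -78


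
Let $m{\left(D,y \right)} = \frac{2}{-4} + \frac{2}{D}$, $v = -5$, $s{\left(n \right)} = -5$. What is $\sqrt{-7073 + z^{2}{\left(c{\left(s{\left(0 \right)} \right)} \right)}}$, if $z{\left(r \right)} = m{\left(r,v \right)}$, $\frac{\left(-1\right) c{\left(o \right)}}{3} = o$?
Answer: $\frac{i \sqrt{6365579}}{30} \approx 84.1 i$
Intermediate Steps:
$m{\left(D,y \right)} = - \frac{1}{2} + \frac{2}{D}$ ($m{\left(D,y \right)} = 2 \left(- \frac{1}{4}\right) + \frac{2}{D} = - \frac{1}{2} + \frac{2}{D}$)
$c{\left(o \right)} = - 3 o$
$z{\left(r \right)} = \frac{4 - r}{2 r}$
$\sqrt{-7073 + z^{2}{\left(c{\left(s{\left(0 \right)} \right)} \right)}} = \sqrt{-7073 + \left(\frac{4 - \left(-3\right) \left(-5\right)}{2 \left(\left(-3\right) \left(-5\right)\right)}\right)^{2}} = \sqrt{-7073 + \left(\frac{4 - 15}{2 \cdot 15}\right)^{2}} = \sqrt{-7073 + \left(\frac{1}{2} \cdot \frac{1}{15} \left(4 - 15\right)\right)^{2}} = \sqrt{-7073 + \left(\frac{1}{2} \cdot \frac{1}{15} \left(-11\right)\right)^{2}} = \sqrt{-7073 + \left(- \frac{11}{30}\right)^{2}} = \sqrt{-7073 + \frac{121}{900}} = \sqrt{- \frac{6365579}{900}} = \frac{i \sqrt{6365579}}{30}$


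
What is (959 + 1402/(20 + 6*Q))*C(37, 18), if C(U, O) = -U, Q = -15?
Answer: -1215968/35 ≈ -34742.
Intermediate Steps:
(959 + 1402/(20 + 6*Q))*C(37, 18) = (959 + 1402/(20 + 6*(-15)))*(-1*37) = (959 + 1402/(20 - 90))*(-37) = (959 + 1402/(-70))*(-37) = (959 + 1402*(-1/70))*(-37) = (959 - 701/35)*(-37) = (32864/35)*(-37) = -1215968/35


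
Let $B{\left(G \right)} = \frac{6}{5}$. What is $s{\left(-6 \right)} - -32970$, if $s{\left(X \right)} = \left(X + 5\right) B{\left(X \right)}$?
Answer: $\frac{164844}{5} \approx 32969.0$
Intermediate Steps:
$B{\left(G \right)} = \frac{6}{5}$ ($B{\left(G \right)} = 6 \cdot \frac{1}{5} = \frac{6}{5}$)
$s{\left(X \right)} = 6 + \frac{6 X}{5}$ ($s{\left(X \right)} = \left(X + 5\right) \frac{6}{5} = \left(5 + X\right) \frac{6}{5} = 6 + \frac{6 X}{5}$)
$s{\left(-6 \right)} - -32970 = \left(6 + \frac{6}{5} \left(-6\right)\right) - -32970 = \left(6 - \frac{36}{5}\right) + 32970 = - \frac{6}{5} + 32970 = \frac{164844}{5}$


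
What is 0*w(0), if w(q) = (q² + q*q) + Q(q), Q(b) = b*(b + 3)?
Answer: 0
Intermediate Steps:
Q(b) = b*(3 + b)
w(q) = 2*q² + q*(3 + q) (w(q) = (q² + q*q) + q*(3 + q) = (q² + q²) + q*(3 + q) = 2*q² + q*(3 + q))
0*w(0) = 0*(3*0*(1 + 0)) = 0*(3*0*1) = 0*0 = 0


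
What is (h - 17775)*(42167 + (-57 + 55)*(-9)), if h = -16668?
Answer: -1452977955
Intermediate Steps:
(h - 17775)*(42167 + (-57 + 55)*(-9)) = (-16668 - 17775)*(42167 + (-57 + 55)*(-9)) = -34443*(42167 - 2*(-9)) = -34443*(42167 + 18) = -34443*42185 = -1452977955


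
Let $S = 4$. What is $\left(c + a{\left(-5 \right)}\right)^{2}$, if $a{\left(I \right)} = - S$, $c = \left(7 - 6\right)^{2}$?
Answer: $9$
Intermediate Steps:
$c = 1$ ($c = 1^{2} = 1$)
$a{\left(I \right)} = -4$ ($a{\left(I \right)} = \left(-1\right) 4 = -4$)
$\left(c + a{\left(-5 \right)}\right)^{2} = \left(1 - 4\right)^{2} = \left(-3\right)^{2} = 9$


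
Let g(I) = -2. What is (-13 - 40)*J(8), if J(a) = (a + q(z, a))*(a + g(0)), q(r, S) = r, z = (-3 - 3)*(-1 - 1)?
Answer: -6360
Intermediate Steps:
z = 12 (z = -6*(-2) = 12)
J(a) = (-2 + a)*(12 + a) (J(a) = (a + 12)*(a - 2) = (12 + a)*(-2 + a) = (-2 + a)*(12 + a))
(-13 - 40)*J(8) = (-13 - 40)*(-24 + 8² + 10*8) = -53*(-24 + 64 + 80) = -53*120 = -6360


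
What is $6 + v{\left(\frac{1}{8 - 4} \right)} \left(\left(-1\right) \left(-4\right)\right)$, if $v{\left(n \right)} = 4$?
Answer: $22$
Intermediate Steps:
$6 + v{\left(\frac{1}{8 - 4} \right)} \left(\left(-1\right) \left(-4\right)\right) = 6 + 4 \left(\left(-1\right) \left(-4\right)\right) = 6 + 4 \cdot 4 = 6 + 16 = 22$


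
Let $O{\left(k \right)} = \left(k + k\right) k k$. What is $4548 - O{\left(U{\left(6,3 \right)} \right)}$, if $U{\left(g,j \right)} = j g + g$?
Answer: $-23100$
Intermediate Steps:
$U{\left(g,j \right)} = g + g j$ ($U{\left(g,j \right)} = g j + g = g + g j$)
$O{\left(k \right)} = 2 k^{3}$ ($O{\left(k \right)} = 2 k k^{2} = 2 k^{3}$)
$4548 - O{\left(U{\left(6,3 \right)} \right)} = 4548 - 2 \left(6 \left(1 + 3\right)\right)^{3} = 4548 - 2 \left(6 \cdot 4\right)^{3} = 4548 - 2 \cdot 24^{3} = 4548 - 2 \cdot 13824 = 4548 - 27648 = -23100$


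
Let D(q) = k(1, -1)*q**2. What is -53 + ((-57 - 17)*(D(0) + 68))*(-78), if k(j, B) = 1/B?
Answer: 392443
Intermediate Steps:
D(q) = -q**2 (D(q) = q**2/(-1) = -q**2)
-53 + ((-57 - 17)*(D(0) + 68))*(-78) = -53 + ((-57 - 17)*(-1*0**2 + 68))*(-78) = -53 - 74*(-1*0 + 68)*(-78) = -53 - 74*(0 + 68)*(-78) = -53 - 74*68*(-78) = -53 - 5032*(-78) = -53 + 392496 = 392443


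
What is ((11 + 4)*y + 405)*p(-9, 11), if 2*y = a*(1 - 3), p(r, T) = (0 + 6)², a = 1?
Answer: 14040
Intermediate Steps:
p(r, T) = 36 (p(r, T) = 6² = 36)
y = -1 (y = (1*(1 - 3))/2 = (1*(-2))/2 = (½)*(-2) = -1)
((11 + 4)*y + 405)*p(-9, 11) = ((11 + 4)*(-1) + 405)*36 = (15*(-1) + 405)*36 = (-15 + 405)*36 = 390*36 = 14040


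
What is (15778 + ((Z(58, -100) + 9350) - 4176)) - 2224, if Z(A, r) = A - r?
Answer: 18886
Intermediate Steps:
(15778 + ((Z(58, -100) + 9350) - 4176)) - 2224 = (15778 + (((58 - 1*(-100)) + 9350) - 4176)) - 2224 = (15778 + (((58 + 100) + 9350) - 4176)) - 2224 = (15778 + ((158 + 9350) - 4176)) - 2224 = (15778 + (9508 - 4176)) - 2224 = (15778 + 5332) - 2224 = 21110 - 2224 = 18886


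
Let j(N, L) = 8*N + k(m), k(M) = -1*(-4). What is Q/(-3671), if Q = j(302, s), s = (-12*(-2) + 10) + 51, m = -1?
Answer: -2420/3671 ≈ -0.65922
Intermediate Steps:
k(M) = 4
s = 85 (s = (24 + 10) + 51 = 34 + 51 = 85)
j(N, L) = 4 + 8*N (j(N, L) = 8*N + 4 = 4 + 8*N)
Q = 2420 (Q = 4 + 8*302 = 4 + 2416 = 2420)
Q/(-3671) = 2420/(-3671) = 2420*(-1/3671) = -2420/3671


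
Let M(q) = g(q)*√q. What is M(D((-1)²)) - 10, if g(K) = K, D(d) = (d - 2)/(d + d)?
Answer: -10 - I*√2/4 ≈ -10.0 - 0.35355*I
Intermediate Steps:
D(d) = (-2 + d)/(2*d) (D(d) = (-2 + d)/((2*d)) = (-2 + d)*(1/(2*d)) = (-2 + d)/(2*d))
M(q) = q^(3/2) (M(q) = q*√q = q^(3/2))
M(D((-1)²)) - 10 = ((-2 + (-1)²)/(2*((-1)²)))^(3/2) - 10 = ((½)*(-2 + 1)/1)^(3/2) - 10 = ((½)*1*(-1))^(3/2) - 10 = (-½)^(3/2) - 10 = -I*√2/4 - 10 = -10 - I*√2/4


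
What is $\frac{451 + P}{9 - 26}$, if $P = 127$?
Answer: $-34$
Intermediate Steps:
$\frac{451 + P}{9 - 26} = \frac{451 + 127}{9 - 26} = \frac{578}{-17} = 578 \left(- \frac{1}{17}\right) = -34$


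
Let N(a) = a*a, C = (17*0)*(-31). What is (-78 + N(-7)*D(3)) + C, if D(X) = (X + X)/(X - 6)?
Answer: -176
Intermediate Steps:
D(X) = 2*X/(-6 + X) (D(X) = (2*X)/(-6 + X) = 2*X/(-6 + X))
C = 0 (C = 0*(-31) = 0)
N(a) = a²
(-78 + N(-7)*D(3)) + C = (-78 + (-7)²*(2*3/(-6 + 3))) + 0 = (-78 + 49*(2*3/(-3))) + 0 = (-78 + 49*(2*3*(-⅓))) + 0 = (-78 + 49*(-2)) + 0 = (-78 - 98) + 0 = -176 + 0 = -176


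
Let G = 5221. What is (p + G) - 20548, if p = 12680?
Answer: -2647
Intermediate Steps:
(p + G) - 20548 = (12680 + 5221) - 20548 = 17901 - 20548 = -2647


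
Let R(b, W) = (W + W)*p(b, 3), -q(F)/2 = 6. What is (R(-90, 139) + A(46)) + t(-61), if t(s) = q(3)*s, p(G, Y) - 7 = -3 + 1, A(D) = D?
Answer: 2168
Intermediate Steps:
p(G, Y) = 5 (p(G, Y) = 7 + (-3 + 1) = 7 - 2 = 5)
q(F) = -12 (q(F) = -2*6 = -12)
R(b, W) = 10*W (R(b, W) = (W + W)*5 = (2*W)*5 = 10*W)
t(s) = -12*s
(R(-90, 139) + A(46)) + t(-61) = (10*139 + 46) - 12*(-61) = (1390 + 46) + 732 = 1436 + 732 = 2168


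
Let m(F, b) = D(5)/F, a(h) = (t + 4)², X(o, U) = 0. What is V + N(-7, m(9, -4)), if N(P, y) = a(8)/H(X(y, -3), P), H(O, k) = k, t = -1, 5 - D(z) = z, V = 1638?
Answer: 11457/7 ≈ 1636.7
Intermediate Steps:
D(z) = 5 - z
a(h) = 9 (a(h) = (-1 + 4)² = 3² = 9)
m(F, b) = 0 (m(F, b) = (5 - 1*5)/F = (5 - 5)/F = 0/F = 0)
N(P, y) = 9/P
V + N(-7, m(9, -4)) = 1638 + 9/(-7) = 1638 + 9*(-⅐) = 1638 - 9/7 = 11457/7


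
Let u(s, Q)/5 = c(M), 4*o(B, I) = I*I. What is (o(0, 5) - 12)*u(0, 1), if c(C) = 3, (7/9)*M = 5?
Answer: -345/4 ≈ -86.250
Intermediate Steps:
M = 45/7 (M = (9/7)*5 = 45/7 ≈ 6.4286)
o(B, I) = I²/4 (o(B, I) = (I*I)/4 = I²/4)
u(s, Q) = 15 (u(s, Q) = 5*3 = 15)
(o(0, 5) - 12)*u(0, 1) = ((¼)*5² - 12)*15 = ((¼)*25 - 12)*15 = (25/4 - 12)*15 = -23/4*15 = -345/4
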